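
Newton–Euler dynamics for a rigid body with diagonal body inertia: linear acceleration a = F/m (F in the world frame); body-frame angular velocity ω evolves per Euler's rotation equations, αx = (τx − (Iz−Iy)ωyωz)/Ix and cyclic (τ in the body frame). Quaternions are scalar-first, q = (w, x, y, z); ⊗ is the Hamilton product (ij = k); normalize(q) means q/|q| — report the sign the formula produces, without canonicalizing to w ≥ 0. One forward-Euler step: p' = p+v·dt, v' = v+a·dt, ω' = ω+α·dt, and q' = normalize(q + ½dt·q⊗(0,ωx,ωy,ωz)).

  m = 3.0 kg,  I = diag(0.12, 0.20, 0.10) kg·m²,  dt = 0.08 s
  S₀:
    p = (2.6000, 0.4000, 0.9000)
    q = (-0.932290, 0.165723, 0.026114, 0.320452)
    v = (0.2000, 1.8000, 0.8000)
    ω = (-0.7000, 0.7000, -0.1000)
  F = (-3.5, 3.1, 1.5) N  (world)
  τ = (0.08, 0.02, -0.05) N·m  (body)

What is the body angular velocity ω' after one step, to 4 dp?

ω' = (-0.6513, 0.7074, -0.1086)

precession coupling ω×(Iω) = (0.0070, 0.0014, -0.0392)
angular accel α = (0.6083, 0.0930, -0.1080)
ω' = ω + α·dt = (-0.6513, 0.7074, -0.1086)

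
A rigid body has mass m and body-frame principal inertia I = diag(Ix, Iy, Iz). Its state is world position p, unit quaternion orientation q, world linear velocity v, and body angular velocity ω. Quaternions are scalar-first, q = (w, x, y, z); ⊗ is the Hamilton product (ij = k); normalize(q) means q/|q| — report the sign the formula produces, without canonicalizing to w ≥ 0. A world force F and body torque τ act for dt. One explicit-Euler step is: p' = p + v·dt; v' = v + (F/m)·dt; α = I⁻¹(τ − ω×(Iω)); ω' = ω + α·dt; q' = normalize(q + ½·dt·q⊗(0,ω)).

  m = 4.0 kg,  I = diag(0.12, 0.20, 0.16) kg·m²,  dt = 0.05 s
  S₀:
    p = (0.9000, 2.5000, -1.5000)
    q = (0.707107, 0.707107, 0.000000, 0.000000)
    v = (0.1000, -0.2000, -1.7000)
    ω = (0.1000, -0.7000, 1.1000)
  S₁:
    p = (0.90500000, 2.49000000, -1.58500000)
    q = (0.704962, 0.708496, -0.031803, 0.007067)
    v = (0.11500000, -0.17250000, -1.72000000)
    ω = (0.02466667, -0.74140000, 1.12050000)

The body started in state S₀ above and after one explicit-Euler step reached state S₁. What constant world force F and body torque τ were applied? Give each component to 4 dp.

F = (1.2000, 2.2000, -1.6000)
τ = (-0.1500, -0.1700, 0.0600)

v₁ − v₀ = (0.01500000, 0.02750000, -0.02000000)
m·(v₁−v₀)/dt = (1.2000, 2.2000, -1.6000)
rate change Δω = (-0.07533333, -0.04140000, 0.02050000)
gyro term ω₀×Iω₀ = (0.0308, -0.0044, -0.0056)
τ = I·(Δω/dt) + ω₀×(Iω₀) = (-0.1500, -0.1700, 0.0600)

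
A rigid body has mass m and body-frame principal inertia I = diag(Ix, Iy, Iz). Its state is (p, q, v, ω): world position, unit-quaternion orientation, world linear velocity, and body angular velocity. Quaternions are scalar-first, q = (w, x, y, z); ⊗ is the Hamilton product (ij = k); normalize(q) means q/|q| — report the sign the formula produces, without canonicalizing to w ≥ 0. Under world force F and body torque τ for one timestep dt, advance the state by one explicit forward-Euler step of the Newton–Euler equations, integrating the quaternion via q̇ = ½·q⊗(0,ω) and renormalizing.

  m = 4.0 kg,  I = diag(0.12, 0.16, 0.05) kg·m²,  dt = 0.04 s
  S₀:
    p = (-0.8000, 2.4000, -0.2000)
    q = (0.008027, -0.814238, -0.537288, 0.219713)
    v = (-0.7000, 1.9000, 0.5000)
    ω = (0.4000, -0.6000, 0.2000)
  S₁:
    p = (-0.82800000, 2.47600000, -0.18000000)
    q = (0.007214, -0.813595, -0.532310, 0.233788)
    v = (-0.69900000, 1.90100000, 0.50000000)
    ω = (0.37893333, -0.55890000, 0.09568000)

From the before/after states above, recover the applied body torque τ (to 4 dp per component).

Δω = ω₁−ω₀ = (-0.02106667, 0.04110000, -0.10432000)
gyro term ω₀×Iω₀ = (0.0132, 0.0056, -0.0096)
I·α + gyro = (-0.0500, 0.1700, -0.1400)

τ = (-0.0500, 0.1700, -0.1400)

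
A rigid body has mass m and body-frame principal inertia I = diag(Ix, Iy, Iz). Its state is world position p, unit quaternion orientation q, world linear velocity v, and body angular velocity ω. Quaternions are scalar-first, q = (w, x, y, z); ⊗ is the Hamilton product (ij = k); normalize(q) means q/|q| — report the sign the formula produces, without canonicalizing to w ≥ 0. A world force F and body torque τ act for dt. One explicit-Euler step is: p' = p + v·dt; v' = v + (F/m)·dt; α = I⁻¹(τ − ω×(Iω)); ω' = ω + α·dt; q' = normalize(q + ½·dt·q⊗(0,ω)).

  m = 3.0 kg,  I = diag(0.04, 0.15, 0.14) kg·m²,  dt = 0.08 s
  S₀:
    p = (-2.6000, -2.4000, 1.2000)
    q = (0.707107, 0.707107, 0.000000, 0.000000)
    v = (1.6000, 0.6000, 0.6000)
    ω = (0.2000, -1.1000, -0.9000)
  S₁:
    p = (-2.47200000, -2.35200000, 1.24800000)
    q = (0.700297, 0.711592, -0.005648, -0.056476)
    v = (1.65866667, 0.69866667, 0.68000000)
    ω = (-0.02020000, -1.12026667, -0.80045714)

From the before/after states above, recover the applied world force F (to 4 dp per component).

v₁ − v₀ = (0.05866667, 0.09866667, 0.08000000)
applied force F = (2.2000, 3.7000, 3.0000)

F = (2.2000, 3.7000, 3.0000)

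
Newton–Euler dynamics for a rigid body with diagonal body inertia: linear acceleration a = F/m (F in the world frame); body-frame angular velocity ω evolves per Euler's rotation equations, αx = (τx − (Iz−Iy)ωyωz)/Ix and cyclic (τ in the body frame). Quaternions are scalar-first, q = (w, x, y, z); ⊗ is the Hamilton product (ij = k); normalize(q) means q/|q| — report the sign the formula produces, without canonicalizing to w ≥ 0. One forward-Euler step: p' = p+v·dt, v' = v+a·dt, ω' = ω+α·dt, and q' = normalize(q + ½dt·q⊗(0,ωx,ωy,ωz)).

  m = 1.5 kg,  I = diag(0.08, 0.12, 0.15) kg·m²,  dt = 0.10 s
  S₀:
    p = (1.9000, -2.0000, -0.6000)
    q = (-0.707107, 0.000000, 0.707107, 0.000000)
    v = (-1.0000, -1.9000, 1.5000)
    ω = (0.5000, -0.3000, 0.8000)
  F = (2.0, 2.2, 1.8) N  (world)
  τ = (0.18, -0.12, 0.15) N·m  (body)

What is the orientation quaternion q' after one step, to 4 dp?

q' = (-0.6956, 0.0106, 0.7168, -0.0459)

2q̇ = q⊗(0,ω) = (0.2121321, 0.2121321, 0.2121321, -0.9192391)
q' = normalize(q + ½dt·q⊗(0,ω)) = (-0.6956, 0.0106, 0.7168, -0.0459)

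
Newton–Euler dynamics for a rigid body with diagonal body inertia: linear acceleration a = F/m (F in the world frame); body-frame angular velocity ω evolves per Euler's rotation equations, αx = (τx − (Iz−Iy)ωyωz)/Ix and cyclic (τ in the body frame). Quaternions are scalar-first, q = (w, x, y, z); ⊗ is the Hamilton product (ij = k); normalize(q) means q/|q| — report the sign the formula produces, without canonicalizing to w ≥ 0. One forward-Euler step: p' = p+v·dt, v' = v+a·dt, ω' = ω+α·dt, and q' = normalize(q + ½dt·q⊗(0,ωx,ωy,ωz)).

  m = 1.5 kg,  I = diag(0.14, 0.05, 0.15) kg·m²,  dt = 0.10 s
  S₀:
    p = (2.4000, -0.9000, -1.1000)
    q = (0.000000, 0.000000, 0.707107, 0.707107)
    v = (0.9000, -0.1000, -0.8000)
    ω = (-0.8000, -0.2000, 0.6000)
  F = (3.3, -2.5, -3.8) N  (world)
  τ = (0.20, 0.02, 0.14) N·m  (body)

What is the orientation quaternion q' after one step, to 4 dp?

q' = (-0.0141, 0.0282, 0.6779, 0.7344)

Hamilton product q⊗(0,ω) = (-0.2828428, 0.5656856, -0.5656856, 0.5656856)
q' = normalize(q + ½dt·q⊗(0,ω)) = (-0.0141, 0.0282, 0.6779, 0.7344)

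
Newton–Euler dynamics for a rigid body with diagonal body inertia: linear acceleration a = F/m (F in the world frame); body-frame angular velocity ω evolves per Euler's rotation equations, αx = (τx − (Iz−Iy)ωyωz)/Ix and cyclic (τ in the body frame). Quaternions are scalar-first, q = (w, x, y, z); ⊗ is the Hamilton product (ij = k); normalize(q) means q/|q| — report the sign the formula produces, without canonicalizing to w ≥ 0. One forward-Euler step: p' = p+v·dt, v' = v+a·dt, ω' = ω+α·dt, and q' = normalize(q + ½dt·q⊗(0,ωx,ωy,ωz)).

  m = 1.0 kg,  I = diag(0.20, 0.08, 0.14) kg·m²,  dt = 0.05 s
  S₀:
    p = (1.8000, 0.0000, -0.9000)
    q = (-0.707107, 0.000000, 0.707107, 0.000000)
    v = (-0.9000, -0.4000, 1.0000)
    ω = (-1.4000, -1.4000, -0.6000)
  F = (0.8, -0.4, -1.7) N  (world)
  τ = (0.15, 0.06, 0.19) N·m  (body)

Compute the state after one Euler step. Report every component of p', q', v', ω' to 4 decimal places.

a = F/m = (0.8000, -0.4000, -1.7000)
p + v·dt = (1.7550, -0.0200, -0.8500)
v' = v + a·dt = (-0.8600, -0.4200, 0.9150)
ω×(Iω) gyroscopic = (0.0504, 0.0504, -0.2352)
angular accel α = (0.4980, 0.1200, 3.0371)
new body rate ω' = (-1.3751, -1.3940, -0.4481)
2q̇ = q⊗(0,ω) = (0.9899498, 0.5656856, 0.9899498, 1.4142140)
q + ½dt·q⊗(0,ω), renormalized = (-0.6814, 0.0141, 0.7309, 0.0353)

p' = (1.7550, -0.0200, -0.8500)
q' = (-0.6814, 0.0141, 0.7309, 0.0353)
v' = (-0.8600, -0.4200, 0.9150)
ω' = (-1.3751, -1.3940, -0.4481)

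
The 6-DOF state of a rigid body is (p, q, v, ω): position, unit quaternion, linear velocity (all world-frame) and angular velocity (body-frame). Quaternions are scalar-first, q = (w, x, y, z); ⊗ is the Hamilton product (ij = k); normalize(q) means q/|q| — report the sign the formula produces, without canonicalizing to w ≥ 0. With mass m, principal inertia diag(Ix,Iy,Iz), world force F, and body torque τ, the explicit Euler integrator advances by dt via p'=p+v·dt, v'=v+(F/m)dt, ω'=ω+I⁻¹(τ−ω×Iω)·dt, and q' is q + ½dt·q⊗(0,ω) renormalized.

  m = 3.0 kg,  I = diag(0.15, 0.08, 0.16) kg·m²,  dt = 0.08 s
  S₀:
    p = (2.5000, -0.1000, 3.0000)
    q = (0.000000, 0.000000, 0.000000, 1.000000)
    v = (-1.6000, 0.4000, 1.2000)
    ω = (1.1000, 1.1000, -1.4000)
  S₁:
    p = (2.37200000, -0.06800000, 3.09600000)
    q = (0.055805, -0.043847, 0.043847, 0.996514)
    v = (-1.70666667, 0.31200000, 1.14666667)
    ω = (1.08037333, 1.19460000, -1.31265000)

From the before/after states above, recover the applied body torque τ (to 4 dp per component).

τ = (-0.1600, 0.1100, 0.0900)

rate change Δω = (-0.01962667, 0.09460000, 0.08735000)
gyro term ω₀×Iω₀ = (-0.1232, 0.0154, -0.0847)
applied torque τ = (-0.1600, 0.1100, 0.0900)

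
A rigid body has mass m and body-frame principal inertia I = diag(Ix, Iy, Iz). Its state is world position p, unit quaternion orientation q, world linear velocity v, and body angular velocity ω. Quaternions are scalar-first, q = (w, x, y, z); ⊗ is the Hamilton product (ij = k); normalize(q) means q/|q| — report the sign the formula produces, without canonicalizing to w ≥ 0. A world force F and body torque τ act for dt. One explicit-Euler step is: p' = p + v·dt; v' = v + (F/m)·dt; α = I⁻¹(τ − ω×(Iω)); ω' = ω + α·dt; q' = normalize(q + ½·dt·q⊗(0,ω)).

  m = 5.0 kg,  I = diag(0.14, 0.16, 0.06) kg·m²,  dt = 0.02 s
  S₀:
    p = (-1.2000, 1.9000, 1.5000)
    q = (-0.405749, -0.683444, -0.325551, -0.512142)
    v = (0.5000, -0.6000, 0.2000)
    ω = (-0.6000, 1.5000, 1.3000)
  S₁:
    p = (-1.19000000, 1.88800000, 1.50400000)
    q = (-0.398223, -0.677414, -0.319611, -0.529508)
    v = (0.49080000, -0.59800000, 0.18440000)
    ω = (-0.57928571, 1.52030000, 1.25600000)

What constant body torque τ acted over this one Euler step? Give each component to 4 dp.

Δω = ω₁−ω₀ = (0.02071429, 0.02030000, -0.04400000)
ω₀×(Iω₀) = (-0.1950, -0.0624, -0.0180)
I·α + gyro = (-0.0500, 0.1000, -0.1500)

τ = (-0.0500, 0.1000, -0.1500)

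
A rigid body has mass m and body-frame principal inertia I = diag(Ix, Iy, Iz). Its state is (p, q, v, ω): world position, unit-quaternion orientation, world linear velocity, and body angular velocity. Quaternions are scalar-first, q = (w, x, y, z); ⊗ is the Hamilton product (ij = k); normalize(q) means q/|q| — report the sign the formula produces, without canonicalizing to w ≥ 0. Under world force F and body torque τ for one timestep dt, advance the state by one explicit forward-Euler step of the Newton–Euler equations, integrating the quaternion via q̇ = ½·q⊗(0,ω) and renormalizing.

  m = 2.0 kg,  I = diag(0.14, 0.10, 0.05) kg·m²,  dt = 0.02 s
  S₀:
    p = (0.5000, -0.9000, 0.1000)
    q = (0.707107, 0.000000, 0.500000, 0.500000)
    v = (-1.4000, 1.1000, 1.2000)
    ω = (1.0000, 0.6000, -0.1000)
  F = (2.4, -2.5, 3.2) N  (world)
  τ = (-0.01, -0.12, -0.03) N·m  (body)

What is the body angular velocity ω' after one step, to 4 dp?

ω' = (0.9981, 0.5778, -0.1024)

α = I⁻¹(τ − ω×Iω) = (-0.0929, -1.1100, -0.1200)
new body rate ω' = (0.9981, 0.5778, -0.1024)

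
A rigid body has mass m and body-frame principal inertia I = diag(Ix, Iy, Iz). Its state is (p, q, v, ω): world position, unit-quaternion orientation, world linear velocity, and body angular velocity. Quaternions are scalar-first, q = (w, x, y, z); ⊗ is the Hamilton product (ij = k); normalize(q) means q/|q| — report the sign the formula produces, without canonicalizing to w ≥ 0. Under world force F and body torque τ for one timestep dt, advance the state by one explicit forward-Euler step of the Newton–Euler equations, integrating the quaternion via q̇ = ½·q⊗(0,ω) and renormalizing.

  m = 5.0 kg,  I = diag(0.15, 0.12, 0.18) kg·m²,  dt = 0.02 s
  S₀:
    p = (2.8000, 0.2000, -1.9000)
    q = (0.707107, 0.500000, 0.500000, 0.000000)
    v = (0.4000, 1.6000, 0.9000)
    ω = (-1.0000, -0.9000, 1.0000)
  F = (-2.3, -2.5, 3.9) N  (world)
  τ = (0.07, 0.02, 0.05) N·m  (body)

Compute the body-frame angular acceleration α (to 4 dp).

gyro term ω×Iω = (-0.0540, 0.0300, -0.0270)
angular accel α = (0.8267, -0.0833, 0.4278)

α = (0.8267, -0.0833, 0.4278)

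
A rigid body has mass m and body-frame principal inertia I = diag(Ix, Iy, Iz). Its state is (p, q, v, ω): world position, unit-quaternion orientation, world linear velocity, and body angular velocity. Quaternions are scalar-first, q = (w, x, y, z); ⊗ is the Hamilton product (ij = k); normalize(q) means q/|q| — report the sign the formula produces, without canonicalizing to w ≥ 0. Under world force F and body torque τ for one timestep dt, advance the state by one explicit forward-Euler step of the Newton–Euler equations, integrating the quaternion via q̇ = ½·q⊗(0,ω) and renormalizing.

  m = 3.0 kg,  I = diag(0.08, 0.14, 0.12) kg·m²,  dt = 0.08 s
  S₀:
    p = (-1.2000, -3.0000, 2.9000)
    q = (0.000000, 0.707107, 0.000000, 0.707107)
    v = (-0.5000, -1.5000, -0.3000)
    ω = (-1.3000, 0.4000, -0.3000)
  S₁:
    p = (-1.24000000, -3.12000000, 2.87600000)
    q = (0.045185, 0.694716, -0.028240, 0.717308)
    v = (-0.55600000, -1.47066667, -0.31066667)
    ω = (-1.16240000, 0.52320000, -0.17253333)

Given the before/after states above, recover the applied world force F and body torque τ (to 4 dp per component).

rate change Δω = (0.13760000, 0.12320000, 0.12746667)
I·α + gyro = (0.1400, 0.2000, 0.1600)
Δv = v₁−v₀ = (-0.05600000, 0.02933333, -0.01066667)
applied force F = (-2.1000, 1.1000, -0.4000)

F = (-2.1000, 1.1000, -0.4000)
τ = (0.1400, 0.2000, 0.1600)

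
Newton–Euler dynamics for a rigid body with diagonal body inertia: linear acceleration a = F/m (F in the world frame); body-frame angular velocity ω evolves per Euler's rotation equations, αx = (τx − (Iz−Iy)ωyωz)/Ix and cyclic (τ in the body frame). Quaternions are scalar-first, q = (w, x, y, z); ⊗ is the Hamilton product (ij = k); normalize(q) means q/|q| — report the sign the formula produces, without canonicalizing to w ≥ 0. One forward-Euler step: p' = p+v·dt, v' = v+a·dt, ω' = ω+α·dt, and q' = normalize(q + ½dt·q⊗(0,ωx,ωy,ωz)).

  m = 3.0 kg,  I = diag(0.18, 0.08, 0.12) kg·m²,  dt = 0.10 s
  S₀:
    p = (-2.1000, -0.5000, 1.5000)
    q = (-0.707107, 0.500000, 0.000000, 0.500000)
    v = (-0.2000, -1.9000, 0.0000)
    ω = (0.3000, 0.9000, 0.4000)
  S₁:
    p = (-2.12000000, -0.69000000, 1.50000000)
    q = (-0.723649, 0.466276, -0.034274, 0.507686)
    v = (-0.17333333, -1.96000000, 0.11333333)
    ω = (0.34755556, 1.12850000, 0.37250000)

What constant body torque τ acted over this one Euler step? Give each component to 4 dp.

τ = (0.1000, 0.1900, -0.0600)

ω₁ − ω₀ = (0.04755556, 0.22850000, -0.02750000)
I·α + gyro = (0.1000, 0.1900, -0.0600)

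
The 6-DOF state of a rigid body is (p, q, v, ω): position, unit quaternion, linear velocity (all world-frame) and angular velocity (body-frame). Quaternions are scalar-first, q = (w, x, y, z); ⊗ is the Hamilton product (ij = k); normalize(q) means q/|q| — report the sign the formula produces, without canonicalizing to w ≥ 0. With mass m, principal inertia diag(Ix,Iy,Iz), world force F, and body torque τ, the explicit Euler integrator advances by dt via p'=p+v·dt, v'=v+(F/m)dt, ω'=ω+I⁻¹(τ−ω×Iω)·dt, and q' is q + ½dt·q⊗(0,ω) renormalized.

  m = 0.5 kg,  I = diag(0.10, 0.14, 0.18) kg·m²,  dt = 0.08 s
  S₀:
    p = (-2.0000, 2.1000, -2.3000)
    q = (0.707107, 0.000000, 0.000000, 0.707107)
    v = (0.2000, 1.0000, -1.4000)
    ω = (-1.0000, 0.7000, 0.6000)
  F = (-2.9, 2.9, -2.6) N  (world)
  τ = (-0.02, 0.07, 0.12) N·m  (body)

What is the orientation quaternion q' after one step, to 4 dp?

q⊗(0,ω) = (-0.4242642, -1.2020819, -0.2121321, 0.4242642)
updated quaternion q' = (0.6891, -0.0480, -0.0085, 0.7230)

q' = (0.6891, -0.0480, -0.0085, 0.7230)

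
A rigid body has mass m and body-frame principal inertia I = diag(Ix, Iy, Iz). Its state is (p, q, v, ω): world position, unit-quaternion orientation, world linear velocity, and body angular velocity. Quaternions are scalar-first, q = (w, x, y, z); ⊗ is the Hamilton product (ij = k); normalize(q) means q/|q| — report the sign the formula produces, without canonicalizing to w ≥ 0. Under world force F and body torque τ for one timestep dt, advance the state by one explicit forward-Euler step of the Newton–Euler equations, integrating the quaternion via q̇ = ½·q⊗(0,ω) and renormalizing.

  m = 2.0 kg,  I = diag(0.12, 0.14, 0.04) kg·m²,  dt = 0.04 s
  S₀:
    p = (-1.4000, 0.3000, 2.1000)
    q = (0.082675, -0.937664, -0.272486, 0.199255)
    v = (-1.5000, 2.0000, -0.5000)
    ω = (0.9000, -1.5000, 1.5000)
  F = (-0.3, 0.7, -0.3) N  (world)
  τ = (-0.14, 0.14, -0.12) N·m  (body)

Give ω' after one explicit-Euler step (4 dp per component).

angular accel α = (-3.0417, 0.2286, -2.3250)
ω + α·dt = (0.7783, -1.4909, 1.4070)

ω' = (0.7783, -1.4909, 1.4070)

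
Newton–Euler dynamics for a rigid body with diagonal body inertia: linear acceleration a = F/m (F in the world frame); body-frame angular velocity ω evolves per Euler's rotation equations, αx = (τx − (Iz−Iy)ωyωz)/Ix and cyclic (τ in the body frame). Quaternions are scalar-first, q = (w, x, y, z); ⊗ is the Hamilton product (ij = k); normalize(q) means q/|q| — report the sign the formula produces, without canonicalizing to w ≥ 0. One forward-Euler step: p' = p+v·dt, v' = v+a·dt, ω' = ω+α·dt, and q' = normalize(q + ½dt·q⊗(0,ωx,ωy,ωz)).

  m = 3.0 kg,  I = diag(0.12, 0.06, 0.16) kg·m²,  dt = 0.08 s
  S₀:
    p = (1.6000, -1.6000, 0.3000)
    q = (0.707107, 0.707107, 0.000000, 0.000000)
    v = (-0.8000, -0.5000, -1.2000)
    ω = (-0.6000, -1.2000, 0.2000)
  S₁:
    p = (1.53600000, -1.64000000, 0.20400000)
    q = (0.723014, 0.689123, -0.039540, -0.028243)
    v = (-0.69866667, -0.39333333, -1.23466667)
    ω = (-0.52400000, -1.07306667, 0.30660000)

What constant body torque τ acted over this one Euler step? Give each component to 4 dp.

τ = (0.0900, 0.1000, 0.1700)

Δω = ω₁−ω₀ = (0.07600000, 0.12693333, 0.10660000)
I·α + gyro = (0.0900, 0.1000, 0.1700)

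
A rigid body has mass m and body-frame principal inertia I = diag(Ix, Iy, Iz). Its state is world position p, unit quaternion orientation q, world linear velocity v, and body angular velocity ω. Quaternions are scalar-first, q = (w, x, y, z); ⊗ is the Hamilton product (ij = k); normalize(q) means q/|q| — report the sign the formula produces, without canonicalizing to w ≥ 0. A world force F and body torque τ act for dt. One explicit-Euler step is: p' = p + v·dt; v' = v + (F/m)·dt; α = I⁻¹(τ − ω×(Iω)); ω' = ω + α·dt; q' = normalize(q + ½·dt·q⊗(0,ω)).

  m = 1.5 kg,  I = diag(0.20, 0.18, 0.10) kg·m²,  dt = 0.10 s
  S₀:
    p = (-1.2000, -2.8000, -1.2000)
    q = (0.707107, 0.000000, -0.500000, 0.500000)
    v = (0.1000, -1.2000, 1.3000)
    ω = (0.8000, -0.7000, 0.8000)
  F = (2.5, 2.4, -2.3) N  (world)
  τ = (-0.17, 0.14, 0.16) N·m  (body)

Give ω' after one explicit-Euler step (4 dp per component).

ω' = (0.6926, -0.6578, 0.9488)

angular accel α = (-1.0740, 0.4222, 1.4880)
ω' = ω + α·dt = (0.6926, -0.6578, 0.9488)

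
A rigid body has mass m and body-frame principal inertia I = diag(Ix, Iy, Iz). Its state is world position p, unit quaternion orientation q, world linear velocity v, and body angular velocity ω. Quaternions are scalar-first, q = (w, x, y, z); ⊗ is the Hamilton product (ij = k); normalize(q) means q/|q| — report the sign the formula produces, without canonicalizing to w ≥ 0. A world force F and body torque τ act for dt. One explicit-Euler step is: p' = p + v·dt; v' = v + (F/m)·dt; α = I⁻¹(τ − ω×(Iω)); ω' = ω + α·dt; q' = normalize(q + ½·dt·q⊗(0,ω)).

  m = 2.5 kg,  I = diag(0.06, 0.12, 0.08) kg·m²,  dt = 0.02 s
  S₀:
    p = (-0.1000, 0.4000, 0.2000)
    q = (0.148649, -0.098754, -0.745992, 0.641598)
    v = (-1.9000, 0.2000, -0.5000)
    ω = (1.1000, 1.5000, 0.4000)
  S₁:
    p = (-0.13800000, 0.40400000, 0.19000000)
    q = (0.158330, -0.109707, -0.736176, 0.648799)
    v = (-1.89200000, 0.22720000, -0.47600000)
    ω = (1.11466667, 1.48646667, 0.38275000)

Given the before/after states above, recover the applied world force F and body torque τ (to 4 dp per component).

F = (1.0000, 3.4000, 3.0000)
τ = (0.0200, -0.0900, 0.0300)

rate change Δω = (0.01466667, -0.01353333, -0.01725000)
τ = I·(Δω/dt) + ω₀×(Iω₀) = (0.0200, -0.0900, 0.0300)
v₁ − v₀ = (0.00800000, 0.02720000, 0.02400000)
F = m·Δv/dt = (1.0000, 3.4000, 3.0000)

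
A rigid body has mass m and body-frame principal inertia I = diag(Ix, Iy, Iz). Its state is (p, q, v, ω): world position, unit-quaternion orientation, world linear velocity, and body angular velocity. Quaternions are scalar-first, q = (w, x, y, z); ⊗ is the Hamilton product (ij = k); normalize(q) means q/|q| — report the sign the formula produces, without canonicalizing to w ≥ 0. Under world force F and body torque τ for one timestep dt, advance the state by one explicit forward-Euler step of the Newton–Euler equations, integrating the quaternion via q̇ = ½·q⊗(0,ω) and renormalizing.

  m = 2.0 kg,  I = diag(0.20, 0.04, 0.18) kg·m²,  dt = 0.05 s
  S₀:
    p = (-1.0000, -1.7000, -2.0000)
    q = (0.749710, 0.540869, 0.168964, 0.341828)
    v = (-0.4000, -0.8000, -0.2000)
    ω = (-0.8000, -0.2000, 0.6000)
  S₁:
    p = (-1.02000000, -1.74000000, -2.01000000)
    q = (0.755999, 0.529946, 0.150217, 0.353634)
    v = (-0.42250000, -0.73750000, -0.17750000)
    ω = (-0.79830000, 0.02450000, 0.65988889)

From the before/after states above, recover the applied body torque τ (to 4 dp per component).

ω₁ − ω₀ = (0.00170000, 0.22450000, 0.05988889)
ω₀×(Iω₀) = (-0.0168, -0.0096, -0.0256)
applied torque τ = (-0.0100, 0.1700, 0.1900)

τ = (-0.0100, 0.1700, 0.1900)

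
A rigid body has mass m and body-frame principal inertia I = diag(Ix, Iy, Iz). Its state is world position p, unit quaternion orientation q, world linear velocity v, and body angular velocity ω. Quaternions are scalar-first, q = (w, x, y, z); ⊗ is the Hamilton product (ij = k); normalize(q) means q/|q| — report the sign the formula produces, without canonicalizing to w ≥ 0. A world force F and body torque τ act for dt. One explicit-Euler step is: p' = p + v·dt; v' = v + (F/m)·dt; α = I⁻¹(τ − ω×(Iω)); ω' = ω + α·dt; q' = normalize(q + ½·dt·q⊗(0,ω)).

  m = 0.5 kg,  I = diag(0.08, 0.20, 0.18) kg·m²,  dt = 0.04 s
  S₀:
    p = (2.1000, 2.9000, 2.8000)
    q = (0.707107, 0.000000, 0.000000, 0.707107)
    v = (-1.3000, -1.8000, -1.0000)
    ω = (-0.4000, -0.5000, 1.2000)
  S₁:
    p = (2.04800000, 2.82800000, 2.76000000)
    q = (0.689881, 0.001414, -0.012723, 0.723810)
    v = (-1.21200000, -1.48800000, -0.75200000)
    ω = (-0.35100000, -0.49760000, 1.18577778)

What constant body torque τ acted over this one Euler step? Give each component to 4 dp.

rate change Δω = (0.04900000, 0.00240000, -0.01422222)
precession coupling = (0.0120, 0.0480, 0.0240)
τ = I·(Δω/dt) + ω₀×(Iω₀) = (0.1100, 0.0600, -0.0400)

τ = (0.1100, 0.0600, -0.0400)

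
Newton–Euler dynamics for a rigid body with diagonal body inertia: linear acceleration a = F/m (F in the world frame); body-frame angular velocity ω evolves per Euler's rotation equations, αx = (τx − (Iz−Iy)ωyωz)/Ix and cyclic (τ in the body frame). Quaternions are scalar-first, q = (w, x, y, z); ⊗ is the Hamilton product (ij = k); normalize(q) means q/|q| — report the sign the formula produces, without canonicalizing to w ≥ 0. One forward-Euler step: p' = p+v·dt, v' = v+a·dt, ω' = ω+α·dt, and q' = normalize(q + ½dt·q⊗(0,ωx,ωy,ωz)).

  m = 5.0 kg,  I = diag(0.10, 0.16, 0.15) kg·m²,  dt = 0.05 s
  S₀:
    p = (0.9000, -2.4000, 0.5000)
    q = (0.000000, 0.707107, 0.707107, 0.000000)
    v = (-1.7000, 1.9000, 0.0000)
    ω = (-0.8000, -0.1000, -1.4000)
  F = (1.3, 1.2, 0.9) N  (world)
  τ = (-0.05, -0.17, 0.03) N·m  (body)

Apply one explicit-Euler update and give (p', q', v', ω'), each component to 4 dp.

p' = (0.8150, -2.3050, 0.5000)
q' = (0.0159, 0.6818, 0.7313, 0.0124)
v' = (-1.6870, 1.9120, 0.0090)
ω' = (-0.8243, -0.1356, -1.3916)

new position p' = (0.8150, -2.3050, 0.5000)
v' = v + a·dt = (-1.6870, 1.9120, 0.0090)
(τ − ω×Iω)/I = (-0.4860, -0.7125, 0.1680)
ω + α·dt = (-0.8243, -0.1356, -1.3916)
q⊗(0,ω) = (0.6363963, -0.9899498, 0.9899498, 0.4949749)
q' = normalize(q + ½dt·q⊗(0,ω)) = (0.0159, 0.6818, 0.7313, 0.0124)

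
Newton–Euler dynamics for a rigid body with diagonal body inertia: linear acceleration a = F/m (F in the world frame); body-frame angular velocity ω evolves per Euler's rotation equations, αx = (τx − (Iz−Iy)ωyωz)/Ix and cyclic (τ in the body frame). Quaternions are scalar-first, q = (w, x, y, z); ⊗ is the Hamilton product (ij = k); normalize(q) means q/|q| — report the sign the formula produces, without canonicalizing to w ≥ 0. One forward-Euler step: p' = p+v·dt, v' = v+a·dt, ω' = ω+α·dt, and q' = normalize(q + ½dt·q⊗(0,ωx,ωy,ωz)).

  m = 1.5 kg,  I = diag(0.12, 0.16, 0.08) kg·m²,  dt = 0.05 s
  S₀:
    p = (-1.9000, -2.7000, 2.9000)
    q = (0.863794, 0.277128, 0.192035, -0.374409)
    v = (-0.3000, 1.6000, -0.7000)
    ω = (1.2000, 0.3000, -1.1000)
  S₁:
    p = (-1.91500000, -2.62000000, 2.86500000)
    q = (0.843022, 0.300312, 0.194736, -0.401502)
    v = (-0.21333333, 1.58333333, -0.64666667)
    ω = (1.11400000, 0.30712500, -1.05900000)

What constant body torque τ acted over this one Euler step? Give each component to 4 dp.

ω₁ − ω₀ = (-0.08600000, 0.00712500, 0.04100000)
ω₀×(Iω₀) = (0.0264, -0.0528, 0.0144)
applied torque τ = (-0.1800, -0.0300, 0.0800)

τ = (-0.1800, -0.0300, 0.0800)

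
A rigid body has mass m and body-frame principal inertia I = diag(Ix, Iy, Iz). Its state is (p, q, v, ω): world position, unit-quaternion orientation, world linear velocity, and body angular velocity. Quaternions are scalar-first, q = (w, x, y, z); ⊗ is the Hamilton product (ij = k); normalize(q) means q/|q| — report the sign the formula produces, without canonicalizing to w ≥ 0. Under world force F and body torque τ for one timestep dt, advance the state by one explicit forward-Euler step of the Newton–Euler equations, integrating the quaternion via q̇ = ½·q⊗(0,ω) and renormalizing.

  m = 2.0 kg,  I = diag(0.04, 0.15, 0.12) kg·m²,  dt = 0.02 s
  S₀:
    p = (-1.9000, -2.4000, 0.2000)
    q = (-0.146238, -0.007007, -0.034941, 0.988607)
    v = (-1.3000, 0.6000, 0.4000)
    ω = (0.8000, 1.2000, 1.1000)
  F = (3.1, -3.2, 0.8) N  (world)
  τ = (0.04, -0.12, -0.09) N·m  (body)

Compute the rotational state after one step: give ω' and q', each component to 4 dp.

precession coupling ω×(Iω) = (-0.0396, -0.0704, 0.1056)
(τ − ω×Iω)/I = (1.9900, -0.3307, -1.6300)
ω' = ω + α·dt = (0.8398, 1.1934, 1.0674)
Hamilton product q⊗(0,ω) = (-1.0399329, -1.3417539, 0.6231077, -0.1413174)
q + ½dt·q⊗(0,ω), renormalized = (-0.1566, -0.0204, -0.0287, 0.9870)

ω' = (0.8398, 1.1934, 1.0674)
q' = (-0.1566, -0.0204, -0.0287, 0.9870)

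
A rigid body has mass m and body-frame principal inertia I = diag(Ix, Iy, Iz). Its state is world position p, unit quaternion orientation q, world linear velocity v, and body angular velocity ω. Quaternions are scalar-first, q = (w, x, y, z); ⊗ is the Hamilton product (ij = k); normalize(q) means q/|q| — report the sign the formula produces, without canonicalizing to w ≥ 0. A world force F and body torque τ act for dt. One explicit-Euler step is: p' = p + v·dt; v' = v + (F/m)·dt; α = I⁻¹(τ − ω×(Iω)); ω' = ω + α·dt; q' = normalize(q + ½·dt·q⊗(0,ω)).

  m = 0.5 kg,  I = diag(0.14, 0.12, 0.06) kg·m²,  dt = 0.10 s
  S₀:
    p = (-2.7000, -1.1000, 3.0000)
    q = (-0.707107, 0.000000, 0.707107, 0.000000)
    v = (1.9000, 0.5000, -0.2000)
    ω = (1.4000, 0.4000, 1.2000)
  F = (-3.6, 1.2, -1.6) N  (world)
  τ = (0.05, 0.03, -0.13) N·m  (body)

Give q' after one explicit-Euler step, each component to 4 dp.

q' = (-0.7181, -0.0070, 0.6899, -0.0915)

q⊗(0,ω) = (-0.2828428, -0.1414214, -0.2828428, -1.8384782)
updated quaternion q' = (-0.7181, -0.0070, 0.6899, -0.0915)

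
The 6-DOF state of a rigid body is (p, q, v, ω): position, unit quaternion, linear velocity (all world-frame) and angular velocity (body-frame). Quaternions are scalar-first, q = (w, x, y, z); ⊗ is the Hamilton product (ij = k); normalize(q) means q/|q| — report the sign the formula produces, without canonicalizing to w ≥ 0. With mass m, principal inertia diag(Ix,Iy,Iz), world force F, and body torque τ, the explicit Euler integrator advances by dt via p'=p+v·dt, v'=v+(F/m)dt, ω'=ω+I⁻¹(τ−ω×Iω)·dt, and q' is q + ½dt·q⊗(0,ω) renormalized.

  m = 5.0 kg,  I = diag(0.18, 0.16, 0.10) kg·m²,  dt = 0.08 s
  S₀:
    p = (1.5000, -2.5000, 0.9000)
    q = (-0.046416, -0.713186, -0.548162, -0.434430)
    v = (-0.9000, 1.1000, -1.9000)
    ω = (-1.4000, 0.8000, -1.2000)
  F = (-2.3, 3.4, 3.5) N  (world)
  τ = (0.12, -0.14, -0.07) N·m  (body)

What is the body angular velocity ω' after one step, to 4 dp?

precession coupling ω×(Iω) = (0.0576, 0.1344, 0.0224)
α = I⁻¹(τ − ω×Iω) = (0.3467, -1.7150, -0.9240)
ω' = ω + α·dt = (-1.3723, 0.6628, -1.2739)

ω' = (-1.3723, 0.6628, -1.2739)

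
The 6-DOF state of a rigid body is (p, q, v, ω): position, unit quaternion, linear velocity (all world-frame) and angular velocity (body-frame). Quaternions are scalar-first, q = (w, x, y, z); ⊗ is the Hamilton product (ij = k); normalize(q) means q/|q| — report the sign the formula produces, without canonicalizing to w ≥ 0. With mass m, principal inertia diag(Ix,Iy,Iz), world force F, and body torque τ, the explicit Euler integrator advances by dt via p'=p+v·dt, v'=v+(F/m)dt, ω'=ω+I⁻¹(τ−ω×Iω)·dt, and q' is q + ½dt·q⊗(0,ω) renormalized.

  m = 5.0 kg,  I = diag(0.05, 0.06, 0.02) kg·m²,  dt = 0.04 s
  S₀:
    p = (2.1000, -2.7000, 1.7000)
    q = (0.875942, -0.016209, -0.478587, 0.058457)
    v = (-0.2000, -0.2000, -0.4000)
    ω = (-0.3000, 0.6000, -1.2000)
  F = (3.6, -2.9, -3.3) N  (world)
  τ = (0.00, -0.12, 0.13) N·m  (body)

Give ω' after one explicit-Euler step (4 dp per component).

ω' = (-0.3230, 0.5128, -0.9364)

α = I⁻¹(τ − ω×Iω) = (-0.5760, -2.1800, 6.5900)
new body rate ω' = (-0.3230, 0.5128, -0.9364)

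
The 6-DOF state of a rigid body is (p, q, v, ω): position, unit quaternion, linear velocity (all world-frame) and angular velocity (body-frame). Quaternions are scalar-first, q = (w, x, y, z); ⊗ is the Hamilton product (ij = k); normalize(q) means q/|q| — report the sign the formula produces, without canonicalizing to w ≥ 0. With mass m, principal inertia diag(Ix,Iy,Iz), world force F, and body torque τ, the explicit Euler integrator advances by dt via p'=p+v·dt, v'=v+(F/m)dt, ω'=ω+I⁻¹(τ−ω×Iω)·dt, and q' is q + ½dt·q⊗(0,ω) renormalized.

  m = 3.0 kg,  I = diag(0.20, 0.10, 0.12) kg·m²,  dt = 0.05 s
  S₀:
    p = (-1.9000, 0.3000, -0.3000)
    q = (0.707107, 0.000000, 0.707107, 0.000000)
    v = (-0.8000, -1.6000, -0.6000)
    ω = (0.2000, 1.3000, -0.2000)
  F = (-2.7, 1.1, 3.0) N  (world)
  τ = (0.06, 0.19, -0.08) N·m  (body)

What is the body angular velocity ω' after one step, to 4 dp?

ω' = (0.2163, 1.3966, -0.2225)

α = I⁻¹(τ − ω×Iω) = (0.3260, 1.9320, -0.4500)
new body rate ω' = (0.2163, 1.3966, -0.2225)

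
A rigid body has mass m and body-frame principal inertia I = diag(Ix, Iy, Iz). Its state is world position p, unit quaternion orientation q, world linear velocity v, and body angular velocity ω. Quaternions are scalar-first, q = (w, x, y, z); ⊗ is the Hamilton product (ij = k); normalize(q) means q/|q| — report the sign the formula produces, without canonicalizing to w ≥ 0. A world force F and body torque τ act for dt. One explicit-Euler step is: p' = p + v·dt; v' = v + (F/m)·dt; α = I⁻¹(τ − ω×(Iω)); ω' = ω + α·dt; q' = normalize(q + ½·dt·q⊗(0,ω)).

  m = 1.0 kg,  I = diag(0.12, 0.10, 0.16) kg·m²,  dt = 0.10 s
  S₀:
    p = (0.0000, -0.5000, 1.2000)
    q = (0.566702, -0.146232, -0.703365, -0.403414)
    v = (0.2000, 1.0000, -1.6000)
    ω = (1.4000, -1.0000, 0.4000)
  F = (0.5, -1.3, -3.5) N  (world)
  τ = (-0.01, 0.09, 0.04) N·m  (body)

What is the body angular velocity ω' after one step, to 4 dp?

ω' = (1.4117, -0.8876, 0.4075)

gyro term ω×Iω = (-0.0240, -0.0224, 0.0280)
angular accel α = (0.1167, 1.1240, 0.0750)
ω' = ω + α·dt = (1.4117, -0.8876, 0.4075)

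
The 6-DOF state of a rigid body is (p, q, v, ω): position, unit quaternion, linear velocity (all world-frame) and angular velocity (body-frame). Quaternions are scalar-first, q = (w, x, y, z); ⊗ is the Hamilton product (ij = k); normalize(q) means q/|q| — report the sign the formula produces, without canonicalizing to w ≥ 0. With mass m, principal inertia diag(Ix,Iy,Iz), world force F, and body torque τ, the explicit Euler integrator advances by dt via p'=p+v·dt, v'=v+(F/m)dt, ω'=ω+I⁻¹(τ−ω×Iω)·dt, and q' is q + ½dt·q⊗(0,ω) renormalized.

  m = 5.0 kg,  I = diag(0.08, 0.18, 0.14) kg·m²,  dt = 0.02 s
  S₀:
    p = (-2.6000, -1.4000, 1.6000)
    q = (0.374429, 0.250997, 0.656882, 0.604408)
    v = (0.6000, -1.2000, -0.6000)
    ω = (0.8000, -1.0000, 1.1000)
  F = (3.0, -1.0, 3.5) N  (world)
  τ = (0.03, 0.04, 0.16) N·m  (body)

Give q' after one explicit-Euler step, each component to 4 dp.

q⊗(0,ω) = (-0.2087644, 1.6265214, -0.1669993, -0.3646307)
q + ½dt·q⊗(0,ω), renormalized = (0.3723, 0.2672, 0.6551, 0.6007)

q' = (0.3723, 0.2672, 0.6551, 0.6007)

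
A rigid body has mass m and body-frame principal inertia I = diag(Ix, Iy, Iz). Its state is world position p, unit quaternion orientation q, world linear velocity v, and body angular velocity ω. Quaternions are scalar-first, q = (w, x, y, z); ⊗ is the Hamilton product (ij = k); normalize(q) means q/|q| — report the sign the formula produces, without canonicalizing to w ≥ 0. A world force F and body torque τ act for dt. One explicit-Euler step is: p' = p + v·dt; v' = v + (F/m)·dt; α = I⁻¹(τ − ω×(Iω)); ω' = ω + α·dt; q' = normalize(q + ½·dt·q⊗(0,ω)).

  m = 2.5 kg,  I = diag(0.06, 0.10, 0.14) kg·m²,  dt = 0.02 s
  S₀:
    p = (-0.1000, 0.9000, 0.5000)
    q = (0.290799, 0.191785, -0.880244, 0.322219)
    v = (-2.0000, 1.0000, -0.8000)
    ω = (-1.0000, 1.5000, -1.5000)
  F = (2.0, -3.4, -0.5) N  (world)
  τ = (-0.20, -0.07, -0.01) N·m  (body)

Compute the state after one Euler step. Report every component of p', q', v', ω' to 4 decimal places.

p' = (-0.1400, 0.9200, 0.4840)
q' = (0.3107, 0.1972, -0.8760, 0.3118)
v' = (-1.9840, 0.9728, -0.8040)
ω' = (-1.0367, 1.5100, -1.4929)

a = F/m = (0.8000, -1.3600, -0.2000)
p' = p + v·dt = (-0.1400, 0.9200, 0.4840)
v + (F/m)dt = (-1.9840, 0.9728, -0.8040)
α = I⁻¹(τ − ω×Iω) = (-1.8333, 0.5000, 0.3571)
ω' = ω + α·dt = (-1.0367, 1.5100, -1.4929)
2q̇ = q⊗(0,ω) = (1.9954795, 0.5462385, 0.4016570, -1.0287650)
updated quaternion q' = (0.3107, 0.1972, -0.8760, 0.3118)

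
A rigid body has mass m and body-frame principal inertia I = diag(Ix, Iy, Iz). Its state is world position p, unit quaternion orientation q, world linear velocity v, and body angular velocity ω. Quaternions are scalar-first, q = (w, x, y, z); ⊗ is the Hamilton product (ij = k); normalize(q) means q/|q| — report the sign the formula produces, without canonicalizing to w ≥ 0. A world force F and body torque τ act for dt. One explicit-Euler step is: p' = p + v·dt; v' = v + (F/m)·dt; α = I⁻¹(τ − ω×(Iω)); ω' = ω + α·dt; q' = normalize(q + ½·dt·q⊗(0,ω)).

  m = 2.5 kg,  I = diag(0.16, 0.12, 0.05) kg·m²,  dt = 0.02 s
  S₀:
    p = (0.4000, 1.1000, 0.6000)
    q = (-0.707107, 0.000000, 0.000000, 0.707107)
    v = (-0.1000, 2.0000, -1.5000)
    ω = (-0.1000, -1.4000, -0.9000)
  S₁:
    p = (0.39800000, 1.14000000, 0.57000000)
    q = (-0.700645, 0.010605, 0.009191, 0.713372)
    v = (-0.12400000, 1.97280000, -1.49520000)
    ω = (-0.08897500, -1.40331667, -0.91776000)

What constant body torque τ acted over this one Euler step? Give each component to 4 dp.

Δω = ω₁−ω₀ = (0.01102500, -0.00331667, -0.01776000)
gyro term ω₀×Iω₀ = (-0.0882, 0.0099, -0.0056)
I·α + gyro = (0.0000, -0.0100, -0.0500)

τ = (0.0000, -0.0100, -0.0500)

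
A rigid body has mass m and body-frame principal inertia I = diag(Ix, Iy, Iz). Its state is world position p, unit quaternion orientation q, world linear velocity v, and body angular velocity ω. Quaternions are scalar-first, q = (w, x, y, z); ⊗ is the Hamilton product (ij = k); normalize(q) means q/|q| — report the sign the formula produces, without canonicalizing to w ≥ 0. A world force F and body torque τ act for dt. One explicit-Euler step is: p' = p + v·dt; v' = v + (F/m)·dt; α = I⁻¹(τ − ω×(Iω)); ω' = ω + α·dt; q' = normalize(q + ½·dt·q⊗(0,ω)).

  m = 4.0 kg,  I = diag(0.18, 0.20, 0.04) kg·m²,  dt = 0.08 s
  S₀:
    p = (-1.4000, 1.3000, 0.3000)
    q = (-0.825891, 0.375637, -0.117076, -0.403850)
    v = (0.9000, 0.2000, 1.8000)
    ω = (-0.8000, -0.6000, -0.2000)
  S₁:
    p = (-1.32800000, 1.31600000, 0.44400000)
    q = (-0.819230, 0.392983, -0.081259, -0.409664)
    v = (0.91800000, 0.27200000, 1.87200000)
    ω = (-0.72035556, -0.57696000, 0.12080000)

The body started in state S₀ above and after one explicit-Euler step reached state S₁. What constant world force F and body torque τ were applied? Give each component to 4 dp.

F = (0.9000, 3.6000, 3.6000)
τ = (0.1600, 0.0800, 0.1700)

v₁ − v₀ = (0.01800000, 0.07200000, 0.07200000)
m·(v₁−v₀)/dt = (0.9000, 3.6000, 3.6000)
Δω = ω₁−ω₀ = (0.07964444, 0.02304000, 0.32080000)
gyro term ω₀×Iω₀ = (-0.0192, 0.0224, 0.0096)
applied torque τ = (0.1600, 0.0800, 0.1700)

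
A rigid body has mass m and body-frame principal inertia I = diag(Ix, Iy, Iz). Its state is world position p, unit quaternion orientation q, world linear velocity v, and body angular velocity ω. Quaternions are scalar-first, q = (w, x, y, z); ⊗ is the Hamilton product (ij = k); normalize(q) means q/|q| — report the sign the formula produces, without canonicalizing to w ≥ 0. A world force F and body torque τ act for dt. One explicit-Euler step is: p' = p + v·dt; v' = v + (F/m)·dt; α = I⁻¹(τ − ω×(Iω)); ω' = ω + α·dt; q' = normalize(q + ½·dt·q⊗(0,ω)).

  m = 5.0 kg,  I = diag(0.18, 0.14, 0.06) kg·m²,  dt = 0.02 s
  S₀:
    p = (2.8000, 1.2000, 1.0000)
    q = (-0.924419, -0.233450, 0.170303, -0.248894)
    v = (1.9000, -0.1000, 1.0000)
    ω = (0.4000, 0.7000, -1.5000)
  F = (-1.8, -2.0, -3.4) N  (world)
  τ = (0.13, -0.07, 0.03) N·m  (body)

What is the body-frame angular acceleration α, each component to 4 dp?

α = (0.2556, 0.0143, 0.6867)

ω×(Iω) gyroscopic = (0.0840, -0.0720, -0.0112)
α = I⁻¹(τ − ω×Iω) = (0.2556, 0.0143, 0.6867)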